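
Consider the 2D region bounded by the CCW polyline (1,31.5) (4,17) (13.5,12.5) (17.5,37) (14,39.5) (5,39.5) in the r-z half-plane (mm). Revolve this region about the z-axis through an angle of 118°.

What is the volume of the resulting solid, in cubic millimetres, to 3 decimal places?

Volume = 6156.798 mm³

Profile (r,z), 6 vertices: (1,31.5) (4,17) (13.5,12.5) (17.5,37) (14,39.5) (5,39.5)
edge 0: (1,31.5)→(4,17)  cross = 1·17 − 4·31.5 = -109.0000; (r_i+r_j)·cross = 5·-109.0000 = -545.0000
edge 1: (4,17)→(13.5,12.5)  cross = 4·12.5 − 13.5·17 = -179.5000; (r_i+r_j)·cross = 17.5·-179.5000 = -3141.2500
edge 2: (13.5,12.5)→(17.5,37)  cross = 13.5·37 − 17.5·12.5 = 280.7500; (r_i+r_j)·cross = 31·280.7500 = 8703.2500
edge 3: (17.5,37)→(14,39.5)  cross = 17.5·39.5 − 14·37 = 173.2500; (r_i+r_j)·cross = 31.5·173.2500 = 5457.3750
edge 4: (14,39.5)→(5,39.5)  cross = 14·39.5 − 5·39.5 = 355.5000; (r_i+r_j)·cross = 19·355.5000 = 6754.5000
edge 5: (5,39.5)→(1,31.5)  cross = 5·31.5 − 1·39.5 = 118.0000; (r_i+r_j)·cross = 6·118.0000 = 708.0000
Σcross = 639.0000 → A = |Σcross|/2 = 319.5000 mm²
Σ(r_i+r_j)·cross = 17936.8750 → first moment M = |Σ|/6 = 2989.4792
R_c = M/A = 2989.4792/319.5000 = 9.3567 mm
θ = 118° = 2.059489 rad
V = θ·R_c·A = 2.059489·9.3567·319.5000 = 6156.798 mm³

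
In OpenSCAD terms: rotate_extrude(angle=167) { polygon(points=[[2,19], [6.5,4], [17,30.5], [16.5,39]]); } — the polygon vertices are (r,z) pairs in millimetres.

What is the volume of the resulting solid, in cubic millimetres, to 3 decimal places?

Profile (r,z), 4 vertices: (2,19) (6.5,4) (17,30.5) (16.5,39)
edge 0: (2,19)→(6.5,4)  cross = 2·4 − 6.5·19 = -115.5000; (r_i+r_j)·cross = 8.5·-115.5000 = -981.7500
edge 1: (6.5,4)→(17,30.5)  cross = 6.5·30.5 − 17·4 = 130.2500; (r_i+r_j)·cross = 23.5·130.2500 = 3060.8750
edge 2: (17,30.5)→(16.5,39)  cross = 17·39 − 16.5·30.5 = 159.7500; (r_i+r_j)·cross = 33.5·159.7500 = 5351.6250
edge 3: (16.5,39)→(2,19)  cross = 16.5·19 − 2·39 = 235.5000; (r_i+r_j)·cross = 18.5·235.5000 = 4356.7500
Σcross = 410.0000 → A = |Σcross|/2 = 205.0000 mm²
Σ(r_i+r_j)·cross = 11787.5000 → first moment M = |Σ|/6 = 1964.5833
R_c = M/A = 1964.5833/205.0000 = 9.5833 mm
θ = 167° = 2.914700 rad
V = θ·R_c·A = 2.914700·9.5833·205.0000 = 5726.171 mm³

Volume = 5726.171 mm³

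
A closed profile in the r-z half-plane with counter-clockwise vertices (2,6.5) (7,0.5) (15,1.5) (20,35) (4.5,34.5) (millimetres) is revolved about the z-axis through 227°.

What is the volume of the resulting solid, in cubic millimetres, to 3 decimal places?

Volume = 19663.144 mm³

Profile (r,z), 5 vertices: (2,6.5) (7,0.5) (15,1.5) (20,35) (4.5,34.5)
edge 0: (2,6.5)→(7,0.5)  cross = 2·0.5 − 7·6.5 = -44.5000; (r_i+r_j)·cross = 9·-44.5000 = -400.5000
edge 1: (7,0.5)→(15,1.5)  cross = 7·1.5 − 15·0.5 = 3.0000; (r_i+r_j)·cross = 22·3.0000 = 66.0000
edge 2: (15,1.5)→(20,35)  cross = 15·35 − 20·1.5 = 495.0000; (r_i+r_j)·cross = 35·495.0000 = 17325.0000
edge 3: (20,35)→(4.5,34.5)  cross = 20·34.5 − 4.5·35 = 532.5000; (r_i+r_j)·cross = 24.5·532.5000 = 13046.2500
edge 4: (4.5,34.5)→(2,6.5)  cross = 4.5·6.5 − 2·34.5 = -39.7500; (r_i+r_j)·cross = 6.5·-39.7500 = -258.3750
Σcross = 946.2500 → A = |Σcross|/2 = 473.1250 mm²
Σ(r_i+r_j)·cross = 29778.3750 → first moment M = |Σ|/6 = 4963.0625
R_c = M/A = 4963.0625/473.1250 = 10.4900 mm
θ = 227° = 3.961897 rad
V = θ·R_c·A = 3.961897·10.4900·473.1250 = 19663.144 mm³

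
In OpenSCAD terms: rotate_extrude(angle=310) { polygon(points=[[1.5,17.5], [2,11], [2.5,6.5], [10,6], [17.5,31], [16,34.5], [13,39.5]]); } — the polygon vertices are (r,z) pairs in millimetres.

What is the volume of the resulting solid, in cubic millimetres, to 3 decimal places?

Volume = 14656.424 mm³

Profile (r,z), 7 vertices: (1.5,17.5) (2,11) (2.5,6.5) (10,6) (17.5,31) (16,34.5) (13,39.5)
edge 0: (1.5,17.5)→(2,11)  cross = 1.5·11 − 2·17.5 = -18.5000; (r_i+r_j)·cross = 3.5·-18.5000 = -64.7500
edge 1: (2,11)→(2.5,6.5)  cross = 2·6.5 − 2.5·11 = -14.5000; (r_i+r_j)·cross = 4.5·-14.5000 = -65.2500
edge 2: (2.5,6.5)→(10,6)  cross = 2.5·6 − 10·6.5 = -50.0000; (r_i+r_j)·cross = 12.5·-50.0000 = -625.0000
edge 3: (10,6)→(17.5,31)  cross = 10·31 − 17.5·6 = 205.0000; (r_i+r_j)·cross = 27.5·205.0000 = 5637.5000
edge 4: (17.5,31)→(16,34.5)  cross = 17.5·34.5 − 16·31 = 107.7500; (r_i+r_j)·cross = 33.5·107.7500 = 3609.6250
edge 5: (16,34.5)→(13,39.5)  cross = 16·39.5 − 13·34.5 = 183.5000; (r_i+r_j)·cross = 29·183.5000 = 5321.5000
edge 6: (13,39.5)→(1.5,17.5)  cross = 13·17.5 − 1.5·39.5 = 168.2500; (r_i+r_j)·cross = 14.5·168.2500 = 2439.6250
Σcross = 581.5000 → A = |Σcross|/2 = 290.7500 mm²
Σ(r_i+r_j)·cross = 16253.2500 → first moment M = |Σ|/6 = 2708.8750
R_c = M/A = 2708.8750/290.7500 = 9.3169 mm
θ = 310° = 5.410521 rad
V = θ·R_c·A = 5.410521·9.3169·290.7500 = 14656.424 mm³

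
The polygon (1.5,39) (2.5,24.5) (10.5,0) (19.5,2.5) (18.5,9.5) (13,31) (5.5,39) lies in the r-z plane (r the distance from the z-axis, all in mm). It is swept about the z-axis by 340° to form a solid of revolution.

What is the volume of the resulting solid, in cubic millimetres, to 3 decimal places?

Volume = 23711.258 mm³

Profile (r,z), 7 vertices: (1.5,39) (2.5,24.5) (10.5,0) (19.5,2.5) (18.5,9.5) (13,31) (5.5,39)
edge 0: (1.5,39)→(2.5,24.5)  cross = 1.5·24.5 − 2.5·39 = -60.7500; (r_i+r_j)·cross = 4·-60.7500 = -243.0000
edge 1: (2.5,24.5)→(10.5,0)  cross = 2.5·0 − 10.5·24.5 = -257.2500; (r_i+r_j)·cross = 13·-257.2500 = -3344.2500
edge 2: (10.5,0)→(19.5,2.5)  cross = 10.5·2.5 − 19.5·0 = 26.2500; (r_i+r_j)·cross = 30·26.2500 = 787.5000
edge 3: (19.5,2.5)→(18.5,9.5)  cross = 19.5·9.5 − 18.5·2.5 = 139.0000; (r_i+r_j)·cross = 38·139.0000 = 5282.0000
edge 4: (18.5,9.5)→(13,31)  cross = 18.5·31 − 13·9.5 = 450.0000; (r_i+r_j)·cross = 31.5·450.0000 = 14175.0000
edge 5: (13,31)→(5.5,39)  cross = 13·39 − 5.5·31 = 336.5000; (r_i+r_j)·cross = 18.5·336.5000 = 6225.2500
edge 6: (5.5,39)→(1.5,39)  cross = 5.5·39 − 1.5·39 = 156.0000; (r_i+r_j)·cross = 7·156.0000 = 1092.0000
Σcross = 789.7500 → A = |Σcross|/2 = 394.8750 mm²
Σ(r_i+r_j)·cross = 23974.5000 → first moment M = |Σ|/6 = 3995.7500
R_c = M/A = 3995.7500/394.8750 = 10.1190 mm
θ = 340° = 5.934119 rad
V = θ·R_c·A = 5.934119·10.1190·394.8750 = 23711.258 mm³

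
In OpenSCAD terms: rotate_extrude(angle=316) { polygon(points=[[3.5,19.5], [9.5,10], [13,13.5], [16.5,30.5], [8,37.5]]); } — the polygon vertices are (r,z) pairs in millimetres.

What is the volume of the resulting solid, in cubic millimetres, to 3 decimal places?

Volume = 11581.086 mm³

Profile (r,z), 5 vertices: (3.5,19.5) (9.5,10) (13,13.5) (16.5,30.5) (8,37.5)
edge 0: (3.5,19.5)→(9.5,10)  cross = 3.5·10 − 9.5·19.5 = -150.2500; (r_i+r_j)·cross = 13·-150.2500 = -1953.2500
edge 1: (9.5,10)→(13,13.5)  cross = 9.5·13.5 − 13·10 = -1.7500; (r_i+r_j)·cross = 22.5·-1.7500 = -39.3750
edge 2: (13,13.5)→(16.5,30.5)  cross = 13·30.5 − 16.5·13.5 = 173.7500; (r_i+r_j)·cross = 29.5·173.7500 = 5125.6250
edge 3: (16.5,30.5)→(8,37.5)  cross = 16.5·37.5 − 8·30.5 = 374.7500; (r_i+r_j)·cross = 24.5·374.7500 = 9181.3750
edge 4: (8,37.5)→(3.5,19.5)  cross = 8·19.5 − 3.5·37.5 = 24.7500; (r_i+r_j)·cross = 11.5·24.7500 = 284.6250
Σcross = 421.2500 → A = |Σcross|/2 = 210.6250 mm²
Σ(r_i+r_j)·cross = 12599.0000 → first moment M = |Σ|/6 = 2099.8333
R_c = M/A = 2099.8333/210.6250 = 9.9695 mm
θ = 316° = 5.515240 rad
V = θ·R_c·A = 5.515240·9.9695·210.6250 = 11581.086 mm³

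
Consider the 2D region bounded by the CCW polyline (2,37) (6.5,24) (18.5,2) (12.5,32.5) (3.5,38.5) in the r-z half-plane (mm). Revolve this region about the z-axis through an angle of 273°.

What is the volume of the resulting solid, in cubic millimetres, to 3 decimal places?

Profile (r,z), 5 vertices: (2,37) (6.5,24) (18.5,2) (12.5,32.5) (3.5,38.5)
edge 0: (2,37)→(6.5,24)  cross = 2·24 − 6.5·37 = -192.5000; (r_i+r_j)·cross = 8.5·-192.5000 = -1636.2500
edge 1: (6.5,24)→(18.5,2)  cross = 6.5·2 − 18.5·24 = -431.0000; (r_i+r_j)·cross = 25·-431.0000 = -10775.0000
edge 2: (18.5,2)→(12.5,32.5)  cross = 18.5·32.5 − 12.5·2 = 576.2500; (r_i+r_j)·cross = 31·576.2500 = 17863.7500
edge 3: (12.5,32.5)→(3.5,38.5)  cross = 12.5·38.5 − 3.5·32.5 = 367.5000; (r_i+r_j)·cross = 16·367.5000 = 5880.0000
edge 4: (3.5,38.5)→(2,37)  cross = 3.5·37 − 2·38.5 = 52.5000; (r_i+r_j)·cross = 5.5·52.5000 = 288.7500
Σcross = 372.7500 → A = |Σcross|/2 = 186.3750 mm²
Σ(r_i+r_j)·cross = 11621.2500 → first moment M = |Σ|/6 = 1936.8750
R_c = M/A = 1936.8750/186.3750 = 10.3924 mm
θ = 273° = 4.764749 rad
V = θ·R_c·A = 4.764749·10.3924·186.3750 = 9228.723 mm³

Volume = 9228.723 mm³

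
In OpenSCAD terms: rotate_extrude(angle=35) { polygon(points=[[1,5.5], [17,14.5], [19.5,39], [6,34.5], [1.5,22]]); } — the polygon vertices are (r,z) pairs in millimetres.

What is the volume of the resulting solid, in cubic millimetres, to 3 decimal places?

Volume = 2465.121 mm³

Profile (r,z), 5 vertices: (1,5.5) (17,14.5) (19.5,39) (6,34.5) (1.5,22)
edge 0: (1,5.5)→(17,14.5)  cross = 1·14.5 − 17·5.5 = -79.0000; (r_i+r_j)·cross = 18·-79.0000 = -1422.0000
edge 1: (17,14.5)→(19.5,39)  cross = 17·39 − 19.5·14.5 = 380.2500; (r_i+r_j)·cross = 36.5·380.2500 = 13879.1250
edge 2: (19.5,39)→(6,34.5)  cross = 19.5·34.5 − 6·39 = 438.7500; (r_i+r_j)·cross = 25.5·438.7500 = 11188.1250
edge 3: (6,34.5)→(1.5,22)  cross = 6·22 − 1.5·34.5 = 80.2500; (r_i+r_j)·cross = 7.5·80.2500 = 601.8750
edge 4: (1.5,22)→(1,5.5)  cross = 1.5·5.5 − 1·22 = -13.7500; (r_i+r_j)·cross = 2.5·-13.7500 = -34.3750
Σcross = 806.5000 → A = |Σcross|/2 = 403.2500 mm²
Σ(r_i+r_j)·cross = 24212.7500 → first moment M = |Σ|/6 = 4035.4583
R_c = M/A = 4035.4583/403.2500 = 10.0073 mm
θ = 35° = 0.610865 rad
V = θ·R_c·A = 0.610865·10.0073·403.2500 = 2465.121 mm³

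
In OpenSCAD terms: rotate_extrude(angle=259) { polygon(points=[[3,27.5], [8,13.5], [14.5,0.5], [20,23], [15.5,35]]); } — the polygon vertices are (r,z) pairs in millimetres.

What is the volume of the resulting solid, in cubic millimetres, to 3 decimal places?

Volume = 17335.180 mm³

Profile (r,z), 5 vertices: (3,27.5) (8,13.5) (14.5,0.5) (20,23) (15.5,35)
edge 0: (3,27.5)→(8,13.5)  cross = 3·13.5 − 8·27.5 = -179.5000; (r_i+r_j)·cross = 11·-179.5000 = -1974.5000
edge 1: (8,13.5)→(14.5,0.5)  cross = 8·0.5 − 14.5·13.5 = -191.7500; (r_i+r_j)·cross = 22.5·-191.7500 = -4314.3750
edge 2: (14.5,0.5)→(20,23)  cross = 14.5·23 − 20·0.5 = 323.5000; (r_i+r_j)·cross = 34.5·323.5000 = 11160.7500
edge 3: (20,23)→(15.5,35)  cross = 20·35 − 15.5·23 = 343.5000; (r_i+r_j)·cross = 35.5·343.5000 = 12194.2500
edge 4: (15.5,35)→(3,27.5)  cross = 15.5·27.5 − 3·35 = 321.2500; (r_i+r_j)·cross = 18.5·321.2500 = 5943.1250
Σcross = 617.0000 → A = |Σcross|/2 = 308.5000 mm²
Σ(r_i+r_j)·cross = 23009.2500 → first moment M = |Σ|/6 = 3834.8750
R_c = M/A = 3834.8750/308.5000 = 12.4307 mm
θ = 259° = 4.520403 rad
V = θ·R_c·A = 4.520403·12.4307·308.5000 = 17335.180 mm³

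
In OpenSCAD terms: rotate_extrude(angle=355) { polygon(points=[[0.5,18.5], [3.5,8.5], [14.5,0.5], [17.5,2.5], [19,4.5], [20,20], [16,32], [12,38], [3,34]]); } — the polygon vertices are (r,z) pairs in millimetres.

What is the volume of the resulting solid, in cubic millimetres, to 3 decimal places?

Profile (r,z), 9 vertices: (0.5,18.5) (3.5,8.5) (14.5,0.5) (17.5,2.5) (19,4.5) (20,20) (16,32) (12,38) (3,34)
edge 0: (0.5,18.5)→(3.5,8.5)  cross = 0.5·8.5 − 3.5·18.5 = -60.5000; (r_i+r_j)·cross = 4·-60.5000 = -242.0000
edge 1: (3.5,8.5)→(14.5,0.5)  cross = 3.5·0.5 − 14.5·8.5 = -121.5000; (r_i+r_j)·cross = 18·-121.5000 = -2187.0000
edge 2: (14.5,0.5)→(17.5,2.5)  cross = 14.5·2.5 − 17.5·0.5 = 27.5000; (r_i+r_j)·cross = 32·27.5000 = 880.0000
edge 3: (17.5,2.5)→(19,4.5)  cross = 17.5·4.5 − 19·2.5 = 31.2500; (r_i+r_j)·cross = 36.5·31.2500 = 1140.6250
edge 4: (19,4.5)→(20,20)  cross = 19·20 − 20·4.5 = 290.0000; (r_i+r_j)·cross = 39·290.0000 = 11310.0000
edge 5: (20,20)→(16,32)  cross = 20·32 − 16·20 = 320.0000; (r_i+r_j)·cross = 36·320.0000 = 11520.0000
edge 6: (16,32)→(12,38)  cross = 16·38 − 12·32 = 224.0000; (r_i+r_j)·cross = 28·224.0000 = 6272.0000
edge 7: (12,38)→(3,34)  cross = 12·34 − 3·38 = 294.0000; (r_i+r_j)·cross = 15·294.0000 = 4410.0000
edge 8: (3,34)→(0.5,18.5)  cross = 3·18.5 − 0.5·34 = 38.5000; (r_i+r_j)·cross = 3.5·38.5000 = 134.7500
Σcross = 1043.2500 → A = |Σcross|/2 = 521.6250 mm²
Σ(r_i+r_j)·cross = 33238.3750 → first moment M = |Σ|/6 = 5539.7292
R_c = M/A = 5539.7292/521.6250 = 10.6201 mm
θ = 355° = 6.195919 rad
V = θ·R_c·A = 6.195919·10.6201·521.6250 = 34323.712 mm³

Volume = 34323.712 mm³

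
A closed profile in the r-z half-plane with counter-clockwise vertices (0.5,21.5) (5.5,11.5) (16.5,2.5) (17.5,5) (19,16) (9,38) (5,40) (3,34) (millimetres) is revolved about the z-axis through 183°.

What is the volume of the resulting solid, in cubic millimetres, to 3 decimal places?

Profile (r,z), 8 vertices: (0.5,21.5) (5.5,11.5) (16.5,2.5) (17.5,5) (19,16) (9,38) (5,40) (3,34)
edge 0: (0.5,21.5)→(5.5,11.5)  cross = 0.5·11.5 − 5.5·21.5 = -112.5000; (r_i+r_j)·cross = 6·-112.5000 = -675.0000
edge 1: (5.5,11.5)→(16.5,2.5)  cross = 5.5·2.5 − 16.5·11.5 = -176.0000; (r_i+r_j)·cross = 22·-176.0000 = -3872.0000
edge 2: (16.5,2.5)→(17.5,5)  cross = 16.5·5 − 17.5·2.5 = 38.7500; (r_i+r_j)·cross = 34·38.7500 = 1317.5000
edge 3: (17.5,5)→(19,16)  cross = 17.5·16 − 19·5 = 185.0000; (r_i+r_j)·cross = 36.5·185.0000 = 6752.5000
edge 4: (19,16)→(9,38)  cross = 19·38 − 9·16 = 578.0000; (r_i+r_j)·cross = 28·578.0000 = 16184.0000
edge 5: (9,38)→(5,40)  cross = 9·40 − 5·38 = 170.0000; (r_i+r_j)·cross = 14·170.0000 = 2380.0000
edge 6: (5,40)→(3,34)  cross = 5·34 − 3·40 = 50.0000; (r_i+r_j)·cross = 8·50.0000 = 400.0000
edge 7: (3,34)→(0.5,21.5)  cross = 3·21.5 − 0.5·34 = 47.5000; (r_i+r_j)·cross = 3.5·47.5000 = 166.2500
Σcross = 780.7500 → A = |Σcross|/2 = 390.3750 mm²
Σ(r_i+r_j)·cross = 22653.2500 → first moment M = |Σ|/6 = 3775.5417
R_c = M/A = 3775.5417/390.3750 = 9.6716 mm
θ = 183° = 3.193953 rad
V = θ·R_c·A = 3.193953·9.6716·390.3750 = 12058.901 mm³

Volume = 12058.901 mm³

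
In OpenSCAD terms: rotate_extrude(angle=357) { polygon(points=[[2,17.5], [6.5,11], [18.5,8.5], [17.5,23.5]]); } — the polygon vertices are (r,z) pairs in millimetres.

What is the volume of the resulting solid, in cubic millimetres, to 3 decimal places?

Volume = 11283.246 mm³

Profile (r,z), 4 vertices: (2,17.5) (6.5,11) (18.5,8.5) (17.5,23.5)
edge 0: (2,17.5)→(6.5,11)  cross = 2·11 − 6.5·17.5 = -91.7500; (r_i+r_j)·cross = 8.5·-91.7500 = -779.8750
edge 1: (6.5,11)→(18.5,8.5)  cross = 6.5·8.5 − 18.5·11 = -148.2500; (r_i+r_j)·cross = 25·-148.2500 = -3706.2500
edge 2: (18.5,8.5)→(17.5,23.5)  cross = 18.5·23.5 − 17.5·8.5 = 286.0000; (r_i+r_j)·cross = 36·286.0000 = 10296.0000
edge 3: (17.5,23.5)→(2,17.5)  cross = 17.5·17.5 − 2·23.5 = 259.2500; (r_i+r_j)·cross = 19.5·259.2500 = 5055.3750
Σcross = 305.2500 → A = |Σcross|/2 = 152.6250 mm²
Σ(r_i+r_j)·cross = 10865.2500 → first moment M = |Σ|/6 = 1810.8750
R_c = M/A = 1810.8750/152.6250 = 11.8649 mm
θ = 357° = 6.230825 rad
V = θ·R_c·A = 6.230825·11.8649·152.6250 = 11283.246 mm³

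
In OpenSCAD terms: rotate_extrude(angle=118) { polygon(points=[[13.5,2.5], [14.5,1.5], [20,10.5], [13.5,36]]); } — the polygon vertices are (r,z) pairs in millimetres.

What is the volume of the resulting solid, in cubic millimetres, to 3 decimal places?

Profile (r,z), 4 vertices: (13.5,2.5) (14.5,1.5) (20,10.5) (13.5,36)
edge 0: (13.5,2.5)→(14.5,1.5)  cross = 13.5·1.5 − 14.5·2.5 = -16.0000; (r_i+r_j)·cross = 28·-16.0000 = -448.0000
edge 1: (14.5,1.5)→(20,10.5)  cross = 14.5·10.5 − 20·1.5 = 122.2500; (r_i+r_j)·cross = 34.5·122.2500 = 4217.6250
edge 2: (20,10.5)→(13.5,36)  cross = 20·36 − 13.5·10.5 = 578.2500; (r_i+r_j)·cross = 33.5·578.2500 = 19371.3750
edge 3: (13.5,36)→(13.5,2.5)  cross = 13.5·2.5 − 13.5·36 = -452.2500; (r_i+r_j)·cross = 27·-452.2500 = -12210.7500
Σcross = 232.2500 → A = |Σcross|/2 = 116.1250 mm²
Σ(r_i+r_j)·cross = 10930.2500 → first moment M = |Σ|/6 = 1821.7083
R_c = M/A = 1821.7083/116.1250 = 15.6875 mm
θ = 118° = 2.059489 rad
V = θ·R_c·A = 2.059489·15.6875·116.1250 = 3751.787 mm³

Volume = 3751.787 mm³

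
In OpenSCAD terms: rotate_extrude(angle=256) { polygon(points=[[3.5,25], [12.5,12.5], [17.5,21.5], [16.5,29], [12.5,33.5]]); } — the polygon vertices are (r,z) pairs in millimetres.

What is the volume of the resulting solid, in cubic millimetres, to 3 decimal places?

Volume = 8217.289 mm³

Profile (r,z), 5 vertices: (3.5,25) (12.5,12.5) (17.5,21.5) (16.5,29) (12.5,33.5)
edge 0: (3.5,25)→(12.5,12.5)  cross = 3.5·12.5 − 12.5·25 = -268.7500; (r_i+r_j)·cross = 16·-268.7500 = -4300.0000
edge 1: (12.5,12.5)→(17.5,21.5)  cross = 12.5·21.5 − 17.5·12.5 = 50.0000; (r_i+r_j)·cross = 30·50.0000 = 1500.0000
edge 2: (17.5,21.5)→(16.5,29)  cross = 17.5·29 − 16.5·21.5 = 152.7500; (r_i+r_j)·cross = 34·152.7500 = 5193.5000
edge 3: (16.5,29)→(12.5,33.5)  cross = 16.5·33.5 − 12.5·29 = 190.2500; (r_i+r_j)·cross = 29·190.2500 = 5517.2500
edge 4: (12.5,33.5)→(3.5,25)  cross = 12.5·25 − 3.5·33.5 = 195.2500; (r_i+r_j)·cross = 16·195.2500 = 3124.0000
Σcross = 319.5000 → A = |Σcross|/2 = 159.7500 mm²
Σ(r_i+r_j)·cross = 11034.7500 → first moment M = |Σ|/6 = 1839.1250
R_c = M/A = 1839.1250/159.7500 = 11.5125 mm
θ = 256° = 4.468043 rad
V = θ·R_c·A = 4.468043·11.5125·159.7500 = 8217.289 mm³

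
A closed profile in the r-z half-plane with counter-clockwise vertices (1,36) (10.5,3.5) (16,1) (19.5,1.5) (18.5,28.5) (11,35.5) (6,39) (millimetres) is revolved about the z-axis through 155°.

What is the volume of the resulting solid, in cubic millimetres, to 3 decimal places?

Profile (r,z), 7 vertices: (1,36) (10.5,3.5) (16,1) (19.5,1.5) (18.5,28.5) (11,35.5) (6,39)
edge 0: (1,36)→(10.5,3.5)  cross = 1·3.5 − 10.5·36 = -374.5000; (r_i+r_j)·cross = 11.5·-374.5000 = -4306.7500
edge 1: (10.5,3.5)→(16,1)  cross = 10.5·1 − 16·3.5 = -45.5000; (r_i+r_j)·cross = 26.5·-45.5000 = -1205.7500
edge 2: (16,1)→(19.5,1.5)  cross = 16·1.5 − 19.5·1 = 4.5000; (r_i+r_j)·cross = 35.5·4.5000 = 159.7500
edge 3: (19.5,1.5)→(18.5,28.5)  cross = 19.5·28.5 − 18.5·1.5 = 528.0000; (r_i+r_j)·cross = 38·528.0000 = 20064.0000
edge 4: (18.5,28.5)→(11,35.5)  cross = 18.5·35.5 − 11·28.5 = 343.2500; (r_i+r_j)·cross = 29.5·343.2500 = 10125.8750
edge 5: (11,35.5)→(6,39)  cross = 11·39 − 6·35.5 = 216.0000; (r_i+r_j)·cross = 17·216.0000 = 3672.0000
edge 6: (6,39)→(1,36)  cross = 6·36 − 1·39 = 177.0000; (r_i+r_j)·cross = 7·177.0000 = 1239.0000
Σcross = 848.7500 → A = |Σcross|/2 = 424.3750 mm²
Σ(r_i+r_j)·cross = 29748.1250 → first moment M = |Σ|/6 = 4958.0208
R_c = M/A = 4958.0208/424.3750 = 11.6831 mm
θ = 155° = 2.705260 rad
V = θ·R_c·A = 2.705260·11.6831·424.3750 = 13412.737 mm³

Volume = 13412.737 mm³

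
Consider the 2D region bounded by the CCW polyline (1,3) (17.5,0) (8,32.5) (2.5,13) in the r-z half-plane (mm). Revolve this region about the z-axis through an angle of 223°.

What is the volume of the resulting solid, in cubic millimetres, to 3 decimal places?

Profile (r,z), 4 vertices: (1,3) (17.5,0) (8,32.5) (2.5,13)
edge 0: (1,3)→(17.5,0)  cross = 1·0 − 17.5·3 = -52.5000; (r_i+r_j)·cross = 18.5·-52.5000 = -971.2500
edge 1: (17.5,0)→(8,32.5)  cross = 17.5·32.5 − 8·0 = 568.7500; (r_i+r_j)·cross = 25.5·568.7500 = 14503.1250
edge 2: (8,32.5)→(2.5,13)  cross = 8·13 − 2.5·32.5 = 22.7500; (r_i+r_j)·cross = 10.5·22.7500 = 238.8750
edge 3: (2.5,13)→(1,3)  cross = 2.5·3 − 1·13 = -5.5000; (r_i+r_j)·cross = 3.5·-5.5000 = -19.2500
Σcross = 533.5000 → A = |Σcross|/2 = 266.7500 mm²
Σ(r_i+r_j)·cross = 13751.5000 → first moment M = |Σ|/6 = 2291.9167
R_c = M/A = 2291.9167/266.7500 = 8.5920 mm
θ = 223° = 3.892084 rad
V = θ·R_c·A = 3.892084·8.5920·266.7500 = 8920.333 mm³

Volume = 8920.333 mm³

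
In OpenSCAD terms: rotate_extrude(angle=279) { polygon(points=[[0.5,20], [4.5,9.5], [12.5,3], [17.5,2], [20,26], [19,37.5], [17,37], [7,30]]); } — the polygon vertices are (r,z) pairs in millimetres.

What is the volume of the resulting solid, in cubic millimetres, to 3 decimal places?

Profile (r,z), 8 vertices: (0.5,20) (4.5,9.5) (12.5,3) (17.5,2) (20,26) (19,37.5) (17,37) (7,30)
edge 0: (0.5,20)→(4.5,9.5)  cross = 0.5·9.5 − 4.5·20 = -85.2500; (r_i+r_j)·cross = 5·-85.2500 = -426.2500
edge 1: (4.5,9.5)→(12.5,3)  cross = 4.5·3 − 12.5·9.5 = -105.2500; (r_i+r_j)·cross = 17·-105.2500 = -1789.2500
edge 2: (12.5,3)→(17.5,2)  cross = 12.5·2 − 17.5·3 = -27.5000; (r_i+r_j)·cross = 30·-27.5000 = -825.0000
edge 3: (17.5,2)→(20,26)  cross = 17.5·26 − 20·2 = 415.0000; (r_i+r_j)·cross = 37.5·415.0000 = 15562.5000
edge 4: (20,26)→(19,37.5)  cross = 20·37.5 − 19·26 = 256.0000; (r_i+r_j)·cross = 39·256.0000 = 9984.0000
edge 5: (19,37.5)→(17,37)  cross = 19·37 − 17·37.5 = 65.5000; (r_i+r_j)·cross = 36·65.5000 = 2358.0000
edge 6: (17,37)→(7,30)  cross = 17·30 − 7·37 = 251.0000; (r_i+r_j)·cross = 24·251.0000 = 6024.0000
edge 7: (7,30)→(0.5,20)  cross = 7·20 − 0.5·30 = 125.0000; (r_i+r_j)·cross = 7.5·125.0000 = 937.5000
Σcross = 894.5000 → A = |Σcross|/2 = 447.2500 mm²
Σ(r_i+r_j)·cross = 31825.5000 → first moment M = |Σ|/6 = 5304.2500
R_c = M/A = 5304.2500/447.2500 = 11.8597 mm
θ = 279° = 4.869469 rad
V = θ·R_c·A = 4.869469·11.8597·447.2500 = 25828.879 mm³

Volume = 25828.879 mm³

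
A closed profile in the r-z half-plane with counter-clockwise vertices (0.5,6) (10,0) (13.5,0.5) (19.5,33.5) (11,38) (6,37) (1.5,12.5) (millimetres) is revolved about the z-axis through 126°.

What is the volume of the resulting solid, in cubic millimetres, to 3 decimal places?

Profile (r,z), 7 vertices: (0.5,6) (10,0) (13.5,0.5) (19.5,33.5) (11,38) (6,37) (1.5,12.5)
edge 0: (0.5,6)→(10,0)  cross = 0.5·0 − 10·6 = -60.0000; (r_i+r_j)·cross = 10.5·-60.0000 = -630.0000
edge 1: (10,0)→(13.5,0.5)  cross = 10·0.5 − 13.5·0 = 5.0000; (r_i+r_j)·cross = 23.5·5.0000 = 117.5000
edge 2: (13.5,0.5)→(19.5,33.5)  cross = 13.5·33.5 − 19.5·0.5 = 442.5000; (r_i+r_j)·cross = 33·442.5000 = 14602.5000
edge 3: (19.5,33.5)→(11,38)  cross = 19.5·38 − 11·33.5 = 372.5000; (r_i+r_j)·cross = 30.5·372.5000 = 11361.2500
edge 4: (11,38)→(6,37)  cross = 11·37 − 6·38 = 179.0000; (r_i+r_j)·cross = 17·179.0000 = 3043.0000
edge 5: (6,37)→(1.5,12.5)  cross = 6·12.5 − 1.5·37 = 19.5000; (r_i+r_j)·cross = 7.5·19.5000 = 146.2500
edge 6: (1.5,12.5)→(0.5,6)  cross = 1.5·6 − 0.5·12.5 = 2.7500; (r_i+r_j)·cross = 2·2.7500 = 5.5000
Σcross = 961.2500 → A = |Σcross|/2 = 480.6250 mm²
Σ(r_i+r_j)·cross = 28646.0000 → first moment M = |Σ|/6 = 4774.3333
R_c = M/A = 4774.3333/480.6250 = 9.9336 mm
θ = 126° = 2.199115 rad
V = θ·R_c·A = 2.199115·9.9336·480.6250 = 10499.307 mm³

Volume = 10499.307 mm³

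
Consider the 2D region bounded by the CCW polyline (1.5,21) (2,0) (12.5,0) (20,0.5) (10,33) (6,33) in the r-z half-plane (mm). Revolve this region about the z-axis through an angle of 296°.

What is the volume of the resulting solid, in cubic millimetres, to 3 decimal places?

Volume = 19280.056 mm³

Profile (r,z), 6 vertices: (1.5,21) (2,0) (12.5,0) (20,0.5) (10,33) (6,33)
edge 0: (1.5,21)→(2,0)  cross = 1.5·0 − 2·21 = -42.0000; (r_i+r_j)·cross = 3.5·-42.0000 = -147.0000
edge 1: (2,0)→(12.5,0)  cross = 2·0 − 12.5·0 = 0.0000; (r_i+r_j)·cross = 14.5·0.0000 = 0.0000
edge 2: (12.5,0)→(20,0.5)  cross = 12.5·0.5 − 20·0 = 6.2500; (r_i+r_j)·cross = 32.5·6.2500 = 203.1250
edge 3: (20,0.5)→(10,33)  cross = 20·33 − 10·0.5 = 655.0000; (r_i+r_j)·cross = 30·655.0000 = 19650.0000
edge 4: (10,33)→(6,33)  cross = 10·33 − 6·33 = 132.0000; (r_i+r_j)·cross = 16·132.0000 = 2112.0000
edge 5: (6,33)→(1.5,21)  cross = 6·21 − 1.5·33 = 76.5000; (r_i+r_j)·cross = 7.5·76.5000 = 573.7500
Σcross = 827.7500 → A = |Σcross|/2 = 413.8750 mm²
Σ(r_i+r_j)·cross = 22391.8750 → first moment M = |Σ|/6 = 3731.9792
R_c = M/A = 3731.9792/413.8750 = 9.0172 mm
θ = 296° = 5.166175 rad
V = θ·R_c·A = 5.166175·9.0172·413.8750 = 19280.056 mm³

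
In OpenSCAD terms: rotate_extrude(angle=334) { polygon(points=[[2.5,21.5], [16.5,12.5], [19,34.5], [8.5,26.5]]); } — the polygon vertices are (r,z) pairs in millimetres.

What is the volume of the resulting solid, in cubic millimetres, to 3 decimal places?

Profile (r,z), 4 vertices: (2.5,21.5) (16.5,12.5) (19,34.5) (8.5,26.5)
edge 0: (2.5,21.5)→(16.5,12.5)  cross = 2.5·12.5 − 16.5·21.5 = -323.5000; (r_i+r_j)·cross = 19·-323.5000 = -6146.5000
edge 1: (16.5,12.5)→(19,34.5)  cross = 16.5·34.5 − 19·12.5 = 331.7500; (r_i+r_j)·cross = 35.5·331.7500 = 11777.1250
edge 2: (19,34.5)→(8.5,26.5)  cross = 19·26.5 − 8.5·34.5 = 210.2500; (r_i+r_j)·cross = 27.5·210.2500 = 5781.8750
edge 3: (8.5,26.5)→(2.5,21.5)  cross = 8.5·21.5 − 2.5·26.5 = 116.5000; (r_i+r_j)·cross = 11·116.5000 = 1281.5000
Σcross = 335.0000 → A = |Σcross|/2 = 167.5000 mm²
Σ(r_i+r_j)·cross = 12694.0000 → first moment M = |Σ|/6 = 2115.6667
R_c = M/A = 2115.6667/167.5000 = 12.6308 mm
θ = 334° = 5.829400 rad
V = θ·R_c·A = 5.829400·12.6308·167.5000 = 12333.067 mm³

Volume = 12333.067 mm³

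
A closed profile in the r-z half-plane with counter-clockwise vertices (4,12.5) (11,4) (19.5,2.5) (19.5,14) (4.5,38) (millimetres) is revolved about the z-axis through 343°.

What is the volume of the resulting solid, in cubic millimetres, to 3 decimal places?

Volume = 20794.161 mm³

Profile (r,z), 5 vertices: (4,12.5) (11,4) (19.5,2.5) (19.5,14) (4.5,38)
edge 0: (4,12.5)→(11,4)  cross = 4·4 − 11·12.5 = -121.5000; (r_i+r_j)·cross = 15·-121.5000 = -1822.5000
edge 1: (11,4)→(19.5,2.5)  cross = 11·2.5 − 19.5·4 = -50.5000; (r_i+r_j)·cross = 30.5·-50.5000 = -1540.2500
edge 2: (19.5,2.5)→(19.5,14)  cross = 19.5·14 − 19.5·2.5 = 224.2500; (r_i+r_j)·cross = 39·224.2500 = 8745.7500
edge 3: (19.5,14)→(4.5,38)  cross = 19.5·38 − 4.5·14 = 678.0000; (r_i+r_j)·cross = 24·678.0000 = 16272.0000
edge 4: (4.5,38)→(4,12.5)  cross = 4.5·12.5 − 4·38 = -95.7500; (r_i+r_j)·cross = 8.5·-95.7500 = -813.8750
Σcross = 634.5000 → A = |Σcross|/2 = 317.2500 mm²
Σ(r_i+r_j)·cross = 20841.1250 → first moment M = |Σ|/6 = 3473.5208
R_c = M/A = 3473.5208/317.2500 = 10.9488 mm
θ = 343° = 5.986479 rad
V = θ·R_c·A = 5.986479·10.9488·317.2500 = 20794.161 mm³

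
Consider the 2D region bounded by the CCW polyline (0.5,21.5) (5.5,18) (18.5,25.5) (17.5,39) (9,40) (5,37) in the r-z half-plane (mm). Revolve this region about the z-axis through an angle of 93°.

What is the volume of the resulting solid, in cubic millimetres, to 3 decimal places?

Volume = 4389.961 mm³

Profile (r,z), 6 vertices: (0.5,21.5) (5.5,18) (18.5,25.5) (17.5,39) (9,40) (5,37)
edge 0: (0.5,21.5)→(5.5,18)  cross = 0.5·18 − 5.5·21.5 = -109.2500; (r_i+r_j)·cross = 6·-109.2500 = -655.5000
edge 1: (5.5,18)→(18.5,25.5)  cross = 5.5·25.5 − 18.5·18 = -192.7500; (r_i+r_j)·cross = 24·-192.7500 = -4626.0000
edge 2: (18.5,25.5)→(17.5,39)  cross = 18.5·39 − 17.5·25.5 = 275.2500; (r_i+r_j)·cross = 36·275.2500 = 9909.0000
edge 3: (17.5,39)→(9,40)  cross = 17.5·40 − 9·39 = 349.0000; (r_i+r_j)·cross = 26.5·349.0000 = 9248.5000
edge 4: (9,40)→(5,37)  cross = 9·37 − 5·40 = 133.0000; (r_i+r_j)·cross = 14·133.0000 = 1862.0000
edge 5: (5,37)→(0.5,21.5)  cross = 5·21.5 − 0.5·37 = 89.0000; (r_i+r_j)·cross = 5.5·89.0000 = 489.5000
Σcross = 544.2500 → A = |Σcross|/2 = 272.1250 mm²
Σ(r_i+r_j)·cross = 16227.5000 → first moment M = |Σ|/6 = 2704.5833
R_c = M/A = 2704.5833/272.1250 = 9.9388 mm
θ = 93° = 1.623156 rad
V = θ·R_c·A = 1.623156·9.9388·272.1250 = 4389.961 mm³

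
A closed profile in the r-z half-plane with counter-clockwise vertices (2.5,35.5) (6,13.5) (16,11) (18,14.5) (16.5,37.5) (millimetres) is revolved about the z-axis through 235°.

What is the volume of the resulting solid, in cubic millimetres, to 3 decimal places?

Profile (r,z), 5 vertices: (2.5,35.5) (6,13.5) (16,11) (18,14.5) (16.5,37.5)
edge 0: (2.5,35.5)→(6,13.5)  cross = 2.5·13.5 − 6·35.5 = -179.2500; (r_i+r_j)·cross = 8.5·-179.2500 = -1523.6250
edge 1: (6,13.5)→(16,11)  cross = 6·11 − 16·13.5 = -150.0000; (r_i+r_j)·cross = 22·-150.0000 = -3300.0000
edge 2: (16,11)→(18,14.5)  cross = 16·14.5 − 18·11 = 34.0000; (r_i+r_j)·cross = 34·34.0000 = 1156.0000
edge 3: (18,14.5)→(16.5,37.5)  cross = 18·37.5 − 16.5·14.5 = 435.7500; (r_i+r_j)·cross = 34.5·435.7500 = 15033.3750
edge 4: (16.5,37.5)→(2.5,35.5)  cross = 16.5·35.5 − 2.5·37.5 = 492.0000; (r_i+r_j)·cross = 19·492.0000 = 9348.0000
Σcross = 632.5000 → A = |Σcross|/2 = 316.2500 mm²
Σ(r_i+r_j)·cross = 20713.7500 → first moment M = |Σ|/6 = 3452.2917
R_c = M/A = 3452.2917/316.2500 = 10.9163 mm
θ = 235° = 4.101524 rad
V = θ·R_c·A = 4.101524·10.9163·316.2500 = 14159.656 mm³

Volume = 14159.656 mm³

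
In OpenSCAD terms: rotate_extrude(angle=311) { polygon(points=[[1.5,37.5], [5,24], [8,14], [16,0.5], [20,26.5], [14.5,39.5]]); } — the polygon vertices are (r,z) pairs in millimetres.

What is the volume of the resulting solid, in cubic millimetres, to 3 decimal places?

Volume = 26057.554 mm³

Profile (r,z), 6 vertices: (1.5,37.5) (5,24) (8,14) (16,0.5) (20,26.5) (14.5,39.5)
edge 0: (1.5,37.5)→(5,24)  cross = 1.5·24 − 5·37.5 = -151.5000; (r_i+r_j)·cross = 6.5·-151.5000 = -984.7500
edge 1: (5,24)→(8,14)  cross = 5·14 − 8·24 = -122.0000; (r_i+r_j)·cross = 13·-122.0000 = -1586.0000
edge 2: (8,14)→(16,0.5)  cross = 8·0.5 − 16·14 = -220.0000; (r_i+r_j)·cross = 24·-220.0000 = -5280.0000
edge 3: (16,0.5)→(20,26.5)  cross = 16·26.5 − 20·0.5 = 414.0000; (r_i+r_j)·cross = 36·414.0000 = 14904.0000
edge 4: (20,26.5)→(14.5,39.5)  cross = 20·39.5 − 14.5·26.5 = 405.7500; (r_i+r_j)·cross = 34.5·405.7500 = 13998.3750
edge 5: (14.5,39.5)→(1.5,37.5)  cross = 14.5·37.5 − 1.5·39.5 = 484.5000; (r_i+r_j)·cross = 16·484.5000 = 7752.0000
Σcross = 810.7500 → A = |Σcross|/2 = 405.3750 mm²
Σ(r_i+r_j)·cross = 28803.6250 → first moment M = |Σ|/6 = 4800.6042
R_c = M/A = 4800.6042/405.3750 = 11.8424 mm
θ = 311° = 5.427974 rad
V = θ·R_c·A = 5.427974·11.8424·405.3750 = 26057.554 mm³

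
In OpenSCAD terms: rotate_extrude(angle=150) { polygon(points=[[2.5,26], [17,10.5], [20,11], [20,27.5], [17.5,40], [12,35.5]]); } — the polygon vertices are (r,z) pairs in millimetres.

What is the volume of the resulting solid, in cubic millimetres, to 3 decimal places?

Volume = 10297.006 mm³

Profile (r,z), 6 vertices: (2.5,26) (17,10.5) (20,11) (20,27.5) (17.5,40) (12,35.5)
edge 0: (2.5,26)→(17,10.5)  cross = 2.5·10.5 − 17·26 = -415.7500; (r_i+r_j)·cross = 19.5·-415.7500 = -8107.1250
edge 1: (17,10.5)→(20,11)  cross = 17·11 − 20·10.5 = -23.0000; (r_i+r_j)·cross = 37·-23.0000 = -851.0000
edge 2: (20,11)→(20,27.5)  cross = 20·27.5 − 20·11 = 330.0000; (r_i+r_j)·cross = 40·330.0000 = 13200.0000
edge 3: (20,27.5)→(17.5,40)  cross = 20·40 − 17.5·27.5 = 318.7500; (r_i+r_j)·cross = 37.5·318.7500 = 11953.1250
edge 4: (17.5,40)→(12,35.5)  cross = 17.5·35.5 − 12·40 = 141.2500; (r_i+r_j)·cross = 29.5·141.2500 = 4166.8750
edge 5: (12,35.5)→(2.5,26)  cross = 12·26 − 2.5·35.5 = 223.2500; (r_i+r_j)·cross = 14.5·223.2500 = 3237.1250
Σcross = 574.5000 → A = |Σcross|/2 = 287.2500 mm²
Σ(r_i+r_j)·cross = 23599.0000 → first moment M = |Σ|/6 = 3933.1667
R_c = M/A = 3933.1667/287.2500 = 13.6925 mm
θ = 150° = 2.617994 rad
V = θ·R_c·A = 2.617994·13.6925·287.2500 = 10297.006 mm³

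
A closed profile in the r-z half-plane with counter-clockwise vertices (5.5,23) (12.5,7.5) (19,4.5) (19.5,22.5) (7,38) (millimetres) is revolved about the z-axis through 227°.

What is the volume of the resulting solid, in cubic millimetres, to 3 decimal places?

Profile (r,z), 5 vertices: (5.5,23) (12.5,7.5) (19,4.5) (19.5,22.5) (7,38)
edge 0: (5.5,23)→(12.5,7.5)  cross = 5.5·7.5 − 12.5·23 = -246.2500; (r_i+r_j)·cross = 18·-246.2500 = -4432.5000
edge 1: (12.5,7.5)→(19,4.5)  cross = 12.5·4.5 − 19·7.5 = -86.2500; (r_i+r_j)·cross = 31.5·-86.2500 = -2716.8750
edge 2: (19,4.5)→(19.5,22.5)  cross = 19·22.5 − 19.5·4.5 = 339.7500; (r_i+r_j)·cross = 38.5·339.7500 = 13080.3750
edge 3: (19.5,22.5)→(7,38)  cross = 19.5·38 − 7·22.5 = 583.5000; (r_i+r_j)·cross = 26.5·583.5000 = 15462.7500
edge 4: (7,38)→(5.5,23)  cross = 7·23 − 5.5·38 = -48.0000; (r_i+r_j)·cross = 12.5·-48.0000 = -600.0000
Σcross = 542.7500 → A = |Σcross|/2 = 271.3750 mm²
Σ(r_i+r_j)·cross = 20793.7500 → first moment M = |Σ|/6 = 3465.6250
R_c = M/A = 3465.6250/271.3750 = 12.7706 mm
θ = 227° = 3.961897 rad
V = θ·R_c·A = 3.961897·12.7706·271.3750 = 13730.451 mm³

Volume = 13730.451 mm³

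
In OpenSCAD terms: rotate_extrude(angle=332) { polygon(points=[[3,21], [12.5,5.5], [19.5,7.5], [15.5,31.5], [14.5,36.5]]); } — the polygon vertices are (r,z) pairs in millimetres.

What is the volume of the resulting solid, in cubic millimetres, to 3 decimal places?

Profile (r,z), 5 vertices: (3,21) (12.5,5.5) (19.5,7.5) (15.5,31.5) (14.5,36.5)
edge 0: (3,21)→(12.5,5.5)  cross = 3·5.5 − 12.5·21 = -246.0000; (r_i+r_j)·cross = 15.5·-246.0000 = -3813.0000
edge 1: (12.5,5.5)→(19.5,7.5)  cross = 12.5·7.5 − 19.5·5.5 = -13.5000; (r_i+r_j)·cross = 32·-13.5000 = -432.0000
edge 2: (19.5,7.5)→(15.5,31.5)  cross = 19.5·31.5 − 15.5·7.5 = 498.0000; (r_i+r_j)·cross = 35·498.0000 = 17430.0000
edge 3: (15.5,31.5)→(14.5,36.5)  cross = 15.5·36.5 − 14.5·31.5 = 109.0000; (r_i+r_j)·cross = 30·109.0000 = 3270.0000
edge 4: (14.5,36.5)→(3,21)  cross = 14.5·21 − 3·36.5 = 195.0000; (r_i+r_j)·cross = 17.5·195.0000 = 3412.5000
Σcross = 542.5000 → A = |Σcross|/2 = 271.2500 mm²
Σ(r_i+r_j)·cross = 19867.5000 → first moment M = |Σ|/6 = 3311.2500
R_c = M/A = 3311.2500/271.2500 = 12.2074 mm
θ = 332° = 5.794493 rad
V = θ·R_c·A = 5.794493·12.2074·271.2500 = 19187.015 mm³

Volume = 19187.015 mm³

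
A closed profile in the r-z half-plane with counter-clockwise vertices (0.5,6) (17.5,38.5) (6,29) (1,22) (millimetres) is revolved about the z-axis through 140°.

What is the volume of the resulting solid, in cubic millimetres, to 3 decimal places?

Volume = 2308.154 mm³

Profile (r,z), 4 vertices: (0.5,6) (17.5,38.5) (6,29) (1,22)
edge 0: (0.5,6)→(17.5,38.5)  cross = 0.5·38.5 − 17.5·6 = -85.7500; (r_i+r_j)·cross = 18·-85.7500 = -1543.5000
edge 1: (17.5,38.5)→(6,29)  cross = 17.5·29 − 6·38.5 = 276.5000; (r_i+r_j)·cross = 23.5·276.5000 = 6497.7500
edge 2: (6,29)→(1,22)  cross = 6·22 − 1·29 = 103.0000; (r_i+r_j)·cross = 7·103.0000 = 721.0000
edge 3: (1,22)→(0.5,6)  cross = 1·6 − 0.5·22 = -5.0000; (r_i+r_j)·cross = 1.5·-5.0000 = -7.5000
Σcross = 288.7500 → A = |Σcross|/2 = 144.3750 mm²
Σ(r_i+r_j)·cross = 5667.7500 → first moment M = |Σ|/6 = 944.6250
R_c = M/A = 944.6250/144.3750 = 6.5429 mm
θ = 140° = 2.443461 rad
V = θ·R_c·A = 2.443461·6.5429·144.3750 = 2308.154 mm³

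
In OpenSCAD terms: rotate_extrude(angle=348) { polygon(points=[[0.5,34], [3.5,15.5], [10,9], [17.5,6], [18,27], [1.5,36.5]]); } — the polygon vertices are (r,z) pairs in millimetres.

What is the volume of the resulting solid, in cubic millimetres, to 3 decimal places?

Profile (r,z), 6 vertices: (0.5,34) (3.5,15.5) (10,9) (17.5,6) (18,27) (1.5,36.5)
edge 0: (0.5,34)→(3.5,15.5)  cross = 0.5·15.5 − 3.5·34 = -111.2500; (r_i+r_j)·cross = 4·-111.2500 = -445.0000
edge 1: (3.5,15.5)→(10,9)  cross = 3.5·9 − 10·15.5 = -123.5000; (r_i+r_j)·cross = 13.5·-123.5000 = -1667.2500
edge 2: (10,9)→(17.5,6)  cross = 10·6 − 17.5·9 = -97.5000; (r_i+r_j)·cross = 27.5·-97.5000 = -2681.2500
edge 3: (17.5,6)→(18,27)  cross = 17.5·27 − 18·6 = 364.5000; (r_i+r_j)·cross = 35.5·364.5000 = 12939.7500
edge 4: (18,27)→(1.5,36.5)  cross = 18·36.5 − 1.5·27 = 616.5000; (r_i+r_j)·cross = 19.5·616.5000 = 12021.7500
edge 5: (1.5,36.5)→(0.5,34)  cross = 1.5·34 − 0.5·36.5 = 32.7500; (r_i+r_j)·cross = 2·32.7500 = 65.5000
Σcross = 681.5000 → A = |Σcross|/2 = 340.7500 mm²
Σ(r_i+r_j)·cross = 20233.5000 → first moment M = |Σ|/6 = 3372.2500
R_c = M/A = 3372.2500/340.7500 = 9.8966 mm
θ = 348° = 6.073746 rad
V = θ·R_c·A = 6.073746·9.8966·340.7500 = 20482.189 mm³

Volume = 20482.189 mm³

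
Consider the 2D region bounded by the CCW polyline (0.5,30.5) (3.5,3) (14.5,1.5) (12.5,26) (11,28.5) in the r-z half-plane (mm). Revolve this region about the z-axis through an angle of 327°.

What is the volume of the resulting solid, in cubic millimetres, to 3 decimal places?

Volume = 13229.827 mm³

Profile (r,z), 5 vertices: (0.5,30.5) (3.5,3) (14.5,1.5) (12.5,26) (11,28.5)
edge 0: (0.5,30.5)→(3.5,3)  cross = 0.5·3 − 3.5·30.5 = -105.2500; (r_i+r_j)·cross = 4·-105.2500 = -421.0000
edge 1: (3.5,3)→(14.5,1.5)  cross = 3.5·1.5 − 14.5·3 = -38.2500; (r_i+r_j)·cross = 18·-38.2500 = -688.5000
edge 2: (14.5,1.5)→(12.5,26)  cross = 14.5·26 − 12.5·1.5 = 358.2500; (r_i+r_j)·cross = 27·358.2500 = 9672.7500
edge 3: (12.5,26)→(11,28.5)  cross = 12.5·28.5 − 11·26 = 70.2500; (r_i+r_j)·cross = 23.5·70.2500 = 1650.8750
edge 4: (11,28.5)→(0.5,30.5)  cross = 11·30.5 − 0.5·28.5 = 321.2500; (r_i+r_j)·cross = 11.5·321.2500 = 3694.3750
Σcross = 606.2500 → A = |Σcross|/2 = 303.1250 mm²
Σ(r_i+r_j)·cross = 13908.5000 → first moment M = |Σ|/6 = 2318.0833
R_c = M/A = 2318.0833/303.1250 = 7.6473 mm
θ = 327° = 5.707227 rad
V = θ·R_c·A = 5.707227·7.6473·303.1250 = 13229.827 mm³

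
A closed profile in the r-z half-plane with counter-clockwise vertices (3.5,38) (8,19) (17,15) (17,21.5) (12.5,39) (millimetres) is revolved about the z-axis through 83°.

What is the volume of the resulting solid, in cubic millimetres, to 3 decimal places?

Volume = 3137.990 mm³

Profile (r,z), 5 vertices: (3.5,38) (8,19) (17,15) (17,21.5) (12.5,39)
edge 0: (3.5,38)→(8,19)  cross = 3.5·19 − 8·38 = -237.5000; (r_i+r_j)·cross = 11.5·-237.5000 = -2731.2500
edge 1: (8,19)→(17,15)  cross = 8·15 − 17·19 = -203.0000; (r_i+r_j)·cross = 25·-203.0000 = -5075.0000
edge 2: (17,15)→(17,21.5)  cross = 17·21.5 − 17·15 = 110.5000; (r_i+r_j)·cross = 34·110.5000 = 3757.0000
edge 3: (17,21.5)→(12.5,39)  cross = 17·39 − 12.5·21.5 = 394.2500; (r_i+r_j)·cross = 29.5·394.2500 = 11630.3750
edge 4: (12.5,39)→(3.5,38)  cross = 12.5·38 − 3.5·39 = 338.5000; (r_i+r_j)·cross = 16·338.5000 = 5416.0000
Σcross = 402.7500 → A = |Σcross|/2 = 201.3750 mm²
Σ(r_i+r_j)·cross = 12997.1250 → first moment M = |Σ|/6 = 2166.1875
R_c = M/A = 2166.1875/201.3750 = 10.7570 mm
θ = 83° = 1.448623 rad
V = θ·R_c·A = 1.448623·10.7570·201.3750 = 3137.990 mm³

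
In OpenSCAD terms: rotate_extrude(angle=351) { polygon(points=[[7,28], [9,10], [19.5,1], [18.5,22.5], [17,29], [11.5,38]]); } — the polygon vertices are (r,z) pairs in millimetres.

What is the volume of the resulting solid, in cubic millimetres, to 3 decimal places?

Volume = 23652.639 mm³

Profile (r,z), 6 vertices: (7,28) (9,10) (19.5,1) (18.5,22.5) (17,29) (11.5,38)
edge 0: (7,28)→(9,10)  cross = 7·10 − 9·28 = -182.0000; (r_i+r_j)·cross = 16·-182.0000 = -2912.0000
edge 1: (9,10)→(19.5,1)  cross = 9·1 − 19.5·10 = -186.0000; (r_i+r_j)·cross = 28.5·-186.0000 = -5301.0000
edge 2: (19.5,1)→(18.5,22.5)  cross = 19.5·22.5 − 18.5·1 = 420.2500; (r_i+r_j)·cross = 38·420.2500 = 15969.5000
edge 3: (18.5,22.5)→(17,29)  cross = 18.5·29 − 17·22.5 = 154.0000; (r_i+r_j)·cross = 35.5·154.0000 = 5467.0000
edge 4: (17,29)→(11.5,38)  cross = 17·38 − 11.5·29 = 312.5000; (r_i+r_j)·cross = 28.5·312.5000 = 8906.2500
edge 5: (11.5,38)→(7,28)  cross = 11.5·28 − 7·38 = 56.0000; (r_i+r_j)·cross = 18.5·56.0000 = 1036.0000
Σcross = 574.7500 → A = |Σcross|/2 = 287.3750 mm²
Σ(r_i+r_j)·cross = 23165.7500 → first moment M = |Σ|/6 = 3860.9583
R_c = M/A = 3860.9583/287.3750 = 13.4353 mm
θ = 351° = 6.126106 rad
V = θ·R_c·A = 6.126106·13.4353·287.3750 = 23652.639 mm³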